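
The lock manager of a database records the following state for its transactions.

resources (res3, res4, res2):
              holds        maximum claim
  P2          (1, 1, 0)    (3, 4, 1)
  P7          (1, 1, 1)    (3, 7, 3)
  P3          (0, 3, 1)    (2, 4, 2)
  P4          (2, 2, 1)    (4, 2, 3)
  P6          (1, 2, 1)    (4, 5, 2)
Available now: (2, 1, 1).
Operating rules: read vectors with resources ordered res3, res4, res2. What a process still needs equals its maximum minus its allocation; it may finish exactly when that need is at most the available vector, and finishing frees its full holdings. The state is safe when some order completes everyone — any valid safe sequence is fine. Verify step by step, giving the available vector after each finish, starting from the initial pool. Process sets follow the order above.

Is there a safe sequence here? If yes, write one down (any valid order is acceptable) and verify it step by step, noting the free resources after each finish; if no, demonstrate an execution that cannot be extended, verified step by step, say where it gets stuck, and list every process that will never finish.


The state is SAFE; one workable sequence: P3, P4, P7, P6, P2.
Key observation: P3 is the earliest step where a requested resource binds exactly: need (2, 1, 1), pool (2, 1, 1) at its turn.
Walking it through:
  pool = (2, 1, 1)
  P3 needs (2, 1, 1) <= (2, 1, 1) -> finishes; pool += (0, 3, 1) = (2, 4, 2)
  P4 needs (2, 0, 2) <= (2, 4, 2) -> finishes; pool += (2, 2, 1) = (4, 6, 3)
  P7 needs (2, 6, 2) <= (4, 6, 3) -> finishes; pool += (1, 1, 1) = (5, 7, 4)
  P6 needs (3, 3, 1) <= (5, 7, 4) -> finishes; pool += (1, 2, 1) = (6, 9, 5)
  P2 needs (2, 3, 1) <= (6, 9, 5) -> finishes; pool += (1, 1, 0) = (7, 10, 5)


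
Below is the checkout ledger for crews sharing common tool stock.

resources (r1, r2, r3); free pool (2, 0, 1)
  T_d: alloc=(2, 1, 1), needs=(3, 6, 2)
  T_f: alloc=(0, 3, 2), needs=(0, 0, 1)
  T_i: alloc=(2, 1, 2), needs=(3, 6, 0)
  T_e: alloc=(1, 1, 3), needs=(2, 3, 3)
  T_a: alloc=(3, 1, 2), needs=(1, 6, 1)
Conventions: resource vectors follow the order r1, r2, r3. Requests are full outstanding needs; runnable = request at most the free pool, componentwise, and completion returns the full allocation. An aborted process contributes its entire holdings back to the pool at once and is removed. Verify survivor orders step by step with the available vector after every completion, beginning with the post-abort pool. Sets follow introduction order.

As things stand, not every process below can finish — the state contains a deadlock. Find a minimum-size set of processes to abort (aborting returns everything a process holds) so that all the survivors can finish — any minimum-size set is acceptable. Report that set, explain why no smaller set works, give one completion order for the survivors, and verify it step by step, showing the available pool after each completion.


The answer: abort T_d and T_a.
Key observation: T_i was stuck for good until T_d and T_a gave back (5, 2, 3); in the order shown it finishes at step 3.
Minimality, checking each single-abort alternative: T_d alone leaves T_i blocked (short on r2); T_f alone leaves T_d blocked (short on r2); T_i alone leaves T_d blocked (short on r2); T_e alone leaves T_d blocked (short on r2); T_a alone leaves T_d blocked (short on r2).
One survivor order: T_f, T_e, T_i. Step-by-step check (post-abort pool first):
  pool = (7, 2, 4)
  T_f: need (0, 0, 1) fits (7, 2, 4); releases (0, 3, 2), pool now (7, 5, 6)
  T_e: need (2, 3, 3) fits (7, 5, 6); releases (1, 1, 3), pool now (8, 6, 9)
  T_i: need (3, 6, 0) fits (8, 6, 9); releases (2, 1, 2), pool now (10, 7, 11)


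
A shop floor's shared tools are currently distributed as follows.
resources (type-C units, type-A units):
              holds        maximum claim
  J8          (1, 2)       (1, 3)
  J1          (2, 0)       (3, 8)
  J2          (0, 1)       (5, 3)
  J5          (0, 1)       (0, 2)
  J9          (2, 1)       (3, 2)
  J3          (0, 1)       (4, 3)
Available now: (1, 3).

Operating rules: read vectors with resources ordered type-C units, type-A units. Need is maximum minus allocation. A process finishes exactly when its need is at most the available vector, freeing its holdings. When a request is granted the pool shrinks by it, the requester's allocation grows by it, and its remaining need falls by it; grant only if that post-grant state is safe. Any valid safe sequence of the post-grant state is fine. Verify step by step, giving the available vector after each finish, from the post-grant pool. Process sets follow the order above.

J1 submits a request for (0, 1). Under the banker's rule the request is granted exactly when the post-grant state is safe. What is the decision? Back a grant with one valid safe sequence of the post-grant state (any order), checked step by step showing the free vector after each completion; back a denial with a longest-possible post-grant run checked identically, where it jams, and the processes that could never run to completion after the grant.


GRANT. The post-grant state is safe; one safe sequence: J5, J8, J9, J3, J1, J2.
Key observation: (1, 2) free after granting still covers J5 first, and each release covers the next.
Check on the post-grant state, step by step:
  pool = (1, 2)
  J5: need (0, 1) fits (1, 2); releases (0, 1), pool now (1, 3)
  J8: need (0, 1) fits (1, 3); releases (1, 2), pool now (2, 5)
  J9: need (1, 1) fits (2, 5); releases (2, 1), pool now (4, 6)
  J3: need (4, 2) fits (4, 6); releases (0, 1), pool now (4, 7)
  J1: need (1, 7) fits (4, 7); releases (2, 1), pool now (6, 8)
  J2: need (5, 2) fits (6, 8); releases (0, 1), pool now (6, 9)


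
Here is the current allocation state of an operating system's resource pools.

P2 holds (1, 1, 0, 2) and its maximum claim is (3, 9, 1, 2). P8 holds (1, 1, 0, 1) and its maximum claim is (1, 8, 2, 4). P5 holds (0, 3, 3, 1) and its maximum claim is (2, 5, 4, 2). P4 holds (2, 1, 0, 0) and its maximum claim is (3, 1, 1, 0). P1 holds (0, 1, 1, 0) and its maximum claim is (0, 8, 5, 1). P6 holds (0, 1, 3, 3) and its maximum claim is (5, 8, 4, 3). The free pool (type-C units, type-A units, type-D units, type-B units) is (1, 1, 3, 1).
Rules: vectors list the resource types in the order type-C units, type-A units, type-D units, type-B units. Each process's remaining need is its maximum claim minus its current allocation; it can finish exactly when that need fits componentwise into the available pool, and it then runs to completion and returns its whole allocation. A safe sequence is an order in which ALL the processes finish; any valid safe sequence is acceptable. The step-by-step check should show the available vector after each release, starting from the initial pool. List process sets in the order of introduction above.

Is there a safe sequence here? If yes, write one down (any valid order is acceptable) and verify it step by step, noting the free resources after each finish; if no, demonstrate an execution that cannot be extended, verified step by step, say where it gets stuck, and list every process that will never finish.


UNSAFE.
Key observation: after P4, P5 complete, (3, 5, 6, 2) is the best the pool ever gets, yet each leftover process wants more type-A units.
Going as far as possible: P4, P5; after that, nothing fits. Walking it through:
  pool = (1, 1, 3, 1)
  run P4 (needs (1, 0, 1, 0), free (1, 1, 3, 1)); after release of (2, 1, 0, 0) the pool is (3, 2, 3, 1)
  run P5 (needs (2, 2, 1, 1), free (3, 2, 3, 1)); after release of (0, 3, 3, 1) the pool is (3, 5, 6, 2)
  P2 cannot run: need (2, 8, 1, 0) vs free (3, 5, 6, 2) (insufficient type-A units)
  P8 cannot run: need (0, 7, 2, 3) vs free (3, 5, 6, 2) (insufficient type-A units and type-B units)
  P1 cannot run: need (0, 7, 4, 1) vs free (3, 5, 6, 2) (insufficient type-A units)
  P6 cannot run: need (5, 7, 1, 0) vs free (3, 5, 6, 2) (insufficient type-C units and type-A units)
Processes that can never finish: P2, P8, P1 and P6.


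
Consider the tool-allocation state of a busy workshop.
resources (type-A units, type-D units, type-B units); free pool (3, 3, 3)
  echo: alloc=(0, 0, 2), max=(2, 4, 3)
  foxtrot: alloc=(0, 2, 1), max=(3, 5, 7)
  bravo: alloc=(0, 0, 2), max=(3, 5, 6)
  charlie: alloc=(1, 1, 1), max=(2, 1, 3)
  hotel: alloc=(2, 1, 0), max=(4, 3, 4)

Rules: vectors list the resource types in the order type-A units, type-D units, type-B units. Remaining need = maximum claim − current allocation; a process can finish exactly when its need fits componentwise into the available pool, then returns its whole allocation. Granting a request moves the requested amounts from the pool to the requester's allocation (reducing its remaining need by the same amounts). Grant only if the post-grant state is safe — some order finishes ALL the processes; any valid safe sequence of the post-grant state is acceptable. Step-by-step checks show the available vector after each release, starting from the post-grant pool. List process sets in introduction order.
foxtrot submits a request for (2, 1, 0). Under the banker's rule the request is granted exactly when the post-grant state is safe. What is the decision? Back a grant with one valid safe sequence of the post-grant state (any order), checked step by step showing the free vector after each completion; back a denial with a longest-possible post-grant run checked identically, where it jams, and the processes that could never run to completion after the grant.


GRANT: granting preserves safety; a valid post-grant sequence is charlie, hotel, echo, foxtrot, bravo.
Key observation: after the grant the pool drops to (1, 2, 3), which still lets charlie finish first and unwind the rest.
Check on the post-grant state, step by step:
  pool = (1, 2, 3)
  charlie: need (1, 0, 2) fits (1, 2, 3); releases (1, 1, 1), pool now (2, 3, 4)
  hotel: need (2, 2, 4) fits (2, 3, 4); releases (2, 1, 0), pool now (4, 4, 4)
  echo: need (2, 4, 1) fits (4, 4, 4); releases (0, 0, 2), pool now (4, 4, 6)
  foxtrot: need (1, 2, 6) fits (4, 4, 6); releases (2, 3, 1), pool now (6, 7, 7)
  bravo: need (3, 5, 4) fits (6, 7, 7); releases (0, 0, 2), pool now (6, 7, 9)


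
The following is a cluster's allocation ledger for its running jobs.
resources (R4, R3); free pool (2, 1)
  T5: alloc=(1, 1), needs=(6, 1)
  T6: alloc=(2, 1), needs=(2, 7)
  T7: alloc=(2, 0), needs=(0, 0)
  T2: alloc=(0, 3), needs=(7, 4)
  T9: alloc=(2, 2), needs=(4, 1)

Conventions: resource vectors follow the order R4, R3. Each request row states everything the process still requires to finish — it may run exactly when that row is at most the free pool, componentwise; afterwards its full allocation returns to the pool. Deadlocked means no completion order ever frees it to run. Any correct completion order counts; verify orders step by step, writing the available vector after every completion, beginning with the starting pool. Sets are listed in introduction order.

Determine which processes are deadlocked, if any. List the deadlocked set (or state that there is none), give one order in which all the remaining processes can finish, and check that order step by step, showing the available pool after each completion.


The deadlocked set is empty.
Key observation: T7 can run right away; the returned allocation unlocks the remaining processes in turn.
One completion order for the rest: T7, T9, T5, T2, T6. Step-by-step check:
  pool = (2, 1)
  T7 needs (0, 0) <= (2, 1) -> finishes; pool += (2, 0) = (4, 1)
  T9 needs (4, 1) <= (4, 1) -> finishes; pool += (2, 2) = (6, 3)
  T5 needs (6, 1) <= (6, 3) -> finishes; pool += (1, 1) = (7, 4)
  T2 needs (7, 4) <= (7, 4) -> finishes; pool += (0, 3) = (7, 7)
  T6 needs (2, 7) <= (7, 7) -> finishes; pool += (2, 1) = (9, 8)


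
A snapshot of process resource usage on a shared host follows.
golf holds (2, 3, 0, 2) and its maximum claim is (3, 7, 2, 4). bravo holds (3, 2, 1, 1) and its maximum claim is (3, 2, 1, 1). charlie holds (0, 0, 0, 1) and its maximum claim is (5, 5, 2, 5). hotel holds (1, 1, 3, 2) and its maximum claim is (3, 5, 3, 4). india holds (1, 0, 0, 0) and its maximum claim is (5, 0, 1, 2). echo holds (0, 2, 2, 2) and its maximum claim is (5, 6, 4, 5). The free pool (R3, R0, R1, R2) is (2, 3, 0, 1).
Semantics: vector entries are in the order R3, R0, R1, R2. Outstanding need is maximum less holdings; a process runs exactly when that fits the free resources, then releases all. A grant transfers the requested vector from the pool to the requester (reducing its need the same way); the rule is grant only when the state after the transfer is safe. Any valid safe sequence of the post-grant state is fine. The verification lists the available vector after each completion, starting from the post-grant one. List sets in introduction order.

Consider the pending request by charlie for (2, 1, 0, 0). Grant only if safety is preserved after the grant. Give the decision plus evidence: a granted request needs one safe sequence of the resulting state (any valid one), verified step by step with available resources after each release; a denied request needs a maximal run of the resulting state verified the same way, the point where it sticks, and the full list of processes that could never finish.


GRANT: granting preserves safety; a valid post-grant sequence is bravo, hotel, charlie, india, echo, golf.
Key observation: after the grant the pool drops to (0, 2, 0, 1), which still lets bravo finish first and unwind the rest.
Verifying the post-grant state step by step:
  pool = (0, 2, 0, 1)
  bravo: need (0, 0, 0, 0) fits (0, 2, 0, 1); releases (3, 2, 1, 1), pool now (3, 4, 1, 2)
  hotel: need (2, 4, 0, 2) fits (3, 4, 1, 2); releases (1, 1, 3, 2), pool now (4, 5, 4, 4)
  charlie: need (3, 4, 2, 4) fits (4, 5, 4, 4); releases (2, 1, 0, 1), pool now (6, 6, 4, 5)
  india: need (4, 0, 1, 2) fits (6, 6, 4, 5); releases (1, 0, 0, 0), pool now (7, 6, 4, 5)
  echo: need (5, 4, 2, 3) fits (7, 6, 4, 5); releases (0, 2, 2, 2), pool now (7, 8, 6, 7)
  golf: need (1, 4, 2, 2) fits (7, 8, 6, 7); releases (2, 3, 0, 2), pool now (9, 11, 6, 9)


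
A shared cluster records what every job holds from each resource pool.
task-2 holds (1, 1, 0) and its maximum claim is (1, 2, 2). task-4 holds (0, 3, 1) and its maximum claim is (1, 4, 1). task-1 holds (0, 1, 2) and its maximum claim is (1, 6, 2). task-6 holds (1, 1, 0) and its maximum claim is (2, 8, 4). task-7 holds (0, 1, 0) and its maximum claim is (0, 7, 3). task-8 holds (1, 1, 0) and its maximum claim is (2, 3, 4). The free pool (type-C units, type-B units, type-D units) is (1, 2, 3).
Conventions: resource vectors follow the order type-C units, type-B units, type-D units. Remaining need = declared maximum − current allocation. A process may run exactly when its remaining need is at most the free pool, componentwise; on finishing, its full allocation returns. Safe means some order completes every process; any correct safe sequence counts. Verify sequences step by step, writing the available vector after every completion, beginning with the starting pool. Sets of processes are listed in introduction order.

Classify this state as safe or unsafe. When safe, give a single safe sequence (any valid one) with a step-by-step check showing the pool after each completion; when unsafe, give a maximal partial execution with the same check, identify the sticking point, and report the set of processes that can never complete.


SAFE, for example via the order task-2, task-4, task-8, task-7, task-6, task-1.
Key observation: reading the order forward, task-8 is the first process whose need (1, 2, 4) meets the free pool (2, 6, 4) exactly on a resource it requests.
Step-by-step check:
  pool = (1, 2, 3)
  task-2 needs (0, 1, 2) <= (1, 2, 3) -> finishes; pool += (1, 1, 0) = (2, 3, 3)
  task-4 needs (1, 1, 0) <= (2, 3, 3) -> finishes; pool += (0, 3, 1) = (2, 6, 4)
  task-8 needs (1, 2, 4) <= (2, 6, 4) -> finishes; pool += (1, 1, 0) = (3, 7, 4)
  task-7 needs (0, 6, 3) <= (3, 7, 4) -> finishes; pool += (0, 1, 0) = (3, 8, 4)
  task-6 needs (1, 7, 4) <= (3, 8, 4) -> finishes; pool += (1, 1, 0) = (4, 9, 4)
  task-1 needs (1, 5, 0) <= (4, 9, 4) -> finishes; pool += (0, 1, 2) = (4, 10, 6)


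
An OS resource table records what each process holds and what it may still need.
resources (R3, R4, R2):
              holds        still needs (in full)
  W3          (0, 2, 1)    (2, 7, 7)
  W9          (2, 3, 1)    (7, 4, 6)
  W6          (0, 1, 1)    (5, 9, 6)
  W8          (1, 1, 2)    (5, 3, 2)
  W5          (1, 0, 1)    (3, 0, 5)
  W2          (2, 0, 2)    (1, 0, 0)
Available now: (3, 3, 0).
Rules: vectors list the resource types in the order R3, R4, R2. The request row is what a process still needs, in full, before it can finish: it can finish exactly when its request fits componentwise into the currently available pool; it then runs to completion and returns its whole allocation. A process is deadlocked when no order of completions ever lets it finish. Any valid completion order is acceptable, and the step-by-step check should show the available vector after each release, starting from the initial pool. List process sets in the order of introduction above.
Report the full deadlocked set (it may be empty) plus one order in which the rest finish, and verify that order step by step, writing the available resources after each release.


The deadlocked set is W3, W9, W6 and W5.
Key observation: once W2, W8 finish, the pool peaks at (6, 4, 4) — and every remaining process still needs more R2 than that.
One completion order for the rest: W2, W8. Step-by-step check:
  pool = (3, 3, 0)
  W2 needs (1, 0, 0) <= (3, 3, 0) -> finishes; pool += (2, 0, 2) = (5, 3, 2)
  W8 needs (5, 3, 2) <= (5, 3, 2) -> finishes; pool += (1, 1, 2) = (6, 4, 4)
The stuck group stays short no matter what:
  W3 cannot run: need (2, 7, 7) vs free (6, 4, 4) (insufficient R4 and R2)
  W9 cannot run: need (7, 4, 6) vs free (6, 4, 4) (insufficient R3 and R2)
  W6 cannot run: need (5, 9, 6) vs free (6, 4, 4) (insufficient R4 and R2)
  W5 cannot run: need (3, 0, 5) vs free (6, 4, 4) (insufficient R2)


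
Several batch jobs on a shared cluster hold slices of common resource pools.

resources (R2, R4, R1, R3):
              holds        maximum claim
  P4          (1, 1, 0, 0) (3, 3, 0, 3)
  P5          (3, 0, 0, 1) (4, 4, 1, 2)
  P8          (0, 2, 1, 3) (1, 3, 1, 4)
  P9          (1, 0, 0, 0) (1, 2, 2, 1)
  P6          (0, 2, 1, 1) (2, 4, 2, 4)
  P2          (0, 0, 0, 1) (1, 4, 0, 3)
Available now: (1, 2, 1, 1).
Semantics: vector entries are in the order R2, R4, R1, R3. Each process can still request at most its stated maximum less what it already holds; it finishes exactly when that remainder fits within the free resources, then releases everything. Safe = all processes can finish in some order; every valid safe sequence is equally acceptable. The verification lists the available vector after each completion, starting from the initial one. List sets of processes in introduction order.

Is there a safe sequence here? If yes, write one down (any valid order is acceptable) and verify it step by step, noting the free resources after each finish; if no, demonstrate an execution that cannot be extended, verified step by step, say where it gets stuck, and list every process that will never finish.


The state is SAFE; one workable sequence: P8, P5, P4, P2, P6, P9.
Key observation: reading the order forward, P8 is the first process whose need (1, 1, 0, 1) meets the free pool (1, 2, 1, 1) exactly on a resource it requests.
Verifying each step:
  pool = (1, 2, 1, 1)
  run P8 (needs (1, 1, 0, 1), free (1, 2, 1, 1)); after release of (0, 2, 1, 3) the pool is (1, 4, 2, 4)
  run P5 (needs (1, 4, 1, 1), free (1, 4, 2, 4)); after release of (3, 0, 0, 1) the pool is (4, 4, 2, 5)
  run P4 (needs (2, 2, 0, 3), free (4, 4, 2, 5)); after release of (1, 1, 0, 0) the pool is (5, 5, 2, 5)
  run P2 (needs (1, 4, 0, 2), free (5, 5, 2, 5)); after release of (0, 0, 0, 1) the pool is (5, 5, 2, 6)
  run P6 (needs (2, 2, 1, 3), free (5, 5, 2, 6)); after release of (0, 2, 1, 1) the pool is (5, 7, 3, 7)
  run P9 (needs (0, 2, 2, 1), free (5, 7, 3, 7)); after release of (1, 0, 0, 0) the pool is (6, 7, 3, 7)


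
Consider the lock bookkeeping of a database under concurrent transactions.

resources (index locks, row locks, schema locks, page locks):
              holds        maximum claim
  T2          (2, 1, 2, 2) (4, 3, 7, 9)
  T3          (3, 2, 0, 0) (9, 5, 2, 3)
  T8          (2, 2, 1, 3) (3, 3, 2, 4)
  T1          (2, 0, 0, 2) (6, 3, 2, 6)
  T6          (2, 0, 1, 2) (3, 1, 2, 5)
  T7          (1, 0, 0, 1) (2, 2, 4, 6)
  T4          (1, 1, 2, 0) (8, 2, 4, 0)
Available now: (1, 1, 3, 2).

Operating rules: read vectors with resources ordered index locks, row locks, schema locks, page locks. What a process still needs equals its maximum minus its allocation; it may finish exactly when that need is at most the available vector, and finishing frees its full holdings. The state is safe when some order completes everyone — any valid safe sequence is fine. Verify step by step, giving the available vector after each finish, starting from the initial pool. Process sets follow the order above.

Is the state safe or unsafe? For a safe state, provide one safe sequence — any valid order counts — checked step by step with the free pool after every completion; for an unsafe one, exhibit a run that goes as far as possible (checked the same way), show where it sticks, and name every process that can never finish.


SAFE. One safe sequence: T8, T6, T7, T3, T1, T4, T2.
Key observation: at T8 the run first touches a limit — (1, 1, 1, 1) against (1, 1, 3, 2), exact on a resource it actually requests.
Walking it through:
  pool = (1, 1, 3, 2)
  T8: need (1, 1, 1, 1) fits (1, 1, 3, 2); releases (2, 2, 1, 3), pool now (3, 3, 4, 5)
  T6: need (1, 1, 1, 3) fits (3, 3, 4, 5); releases (2, 0, 1, 2), pool now (5, 3, 5, 7)
  T7: need (1, 2, 4, 5) fits (5, 3, 5, 7); releases (1, 0, 0, 1), pool now (6, 3, 5, 8)
  T3: need (6, 3, 2, 3) fits (6, 3, 5, 8); releases (3, 2, 0, 0), pool now (9, 5, 5, 8)
  T1: need (4, 3, 2, 4) fits (9, 5, 5, 8); releases (2, 0, 0, 2), pool now (11, 5, 5, 10)
  T4: need (7, 1, 2, 0) fits (11, 5, 5, 10); releases (1, 1, 2, 0), pool now (12, 6, 7, 10)
  T2: need (2, 2, 5, 7) fits (12, 6, 7, 10); releases (2, 1, 2, 2), pool now (14, 7, 9, 12)


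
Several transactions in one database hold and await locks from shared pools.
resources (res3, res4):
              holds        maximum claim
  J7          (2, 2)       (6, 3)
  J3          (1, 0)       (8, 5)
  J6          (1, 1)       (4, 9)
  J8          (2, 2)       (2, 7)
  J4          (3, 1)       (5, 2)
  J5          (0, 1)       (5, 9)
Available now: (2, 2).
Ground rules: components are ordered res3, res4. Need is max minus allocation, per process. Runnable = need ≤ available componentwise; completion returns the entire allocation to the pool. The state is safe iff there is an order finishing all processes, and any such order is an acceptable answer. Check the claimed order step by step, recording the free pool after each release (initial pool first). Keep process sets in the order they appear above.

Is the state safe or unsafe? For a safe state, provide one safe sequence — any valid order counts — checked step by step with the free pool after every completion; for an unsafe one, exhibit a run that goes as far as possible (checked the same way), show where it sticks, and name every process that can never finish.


The state is UNSAFE.
Key observation: once J4, J7, J3, J8 finish, the pool peaks at (10, 7) — and every remaining process still needs more res4 than that.
A maximal execution: J4, J7, J3, J8 — then nothing else fits. Step-by-step check:
  pool = (2, 2)
  J4 needs (2, 1) <= (2, 2) -> finishes; pool += (3, 1) = (5, 3)
  J7 needs (4, 1) <= (5, 3) -> finishes; pool += (2, 2) = (7, 5)
  J3 needs (7, 5) <= (7, 5) -> finishes; pool += (1, 0) = (8, 5)
  J8 needs (0, 5) <= (8, 5) -> finishes; pool += (2, 2) = (10, 7)
  J6 cannot run: need (3, 8) vs free (10, 7) (insufficient res4)
  J5 cannot run: need (5, 8) vs free (10, 7) (insufficient res4)
Never able to finish: J6 and J5.


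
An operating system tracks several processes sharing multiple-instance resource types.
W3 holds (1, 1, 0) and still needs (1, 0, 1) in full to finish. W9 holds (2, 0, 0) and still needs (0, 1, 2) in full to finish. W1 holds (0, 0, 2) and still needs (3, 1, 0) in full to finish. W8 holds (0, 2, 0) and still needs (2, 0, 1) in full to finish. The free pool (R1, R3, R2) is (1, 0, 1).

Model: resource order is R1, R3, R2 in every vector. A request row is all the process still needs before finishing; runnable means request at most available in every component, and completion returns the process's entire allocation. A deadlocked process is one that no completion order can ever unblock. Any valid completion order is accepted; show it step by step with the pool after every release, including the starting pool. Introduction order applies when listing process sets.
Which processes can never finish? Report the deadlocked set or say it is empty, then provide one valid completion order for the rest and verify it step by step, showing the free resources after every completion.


The deadlocked set is W9 and W1.
Key observation: after W3, W8 the pool peaks at (2, 3, 1), and each blocked process is short somewhere: W9 on R2; W1 on R1.
One completion order for the rest: W3, W8. Step-by-step check:
  pool = (1, 0, 1)
  run W3 (needs (1, 0, 1), free (1, 0, 1)); after release of (1, 1, 0) the pool is (2, 1, 1)
  run W8 (needs (2, 0, 1), free (2, 1, 1)); after release of (0, 2, 0) the pool is (2, 3, 1)
None of the blocked processes ever fits:
  blocked: W9 wants (0, 1, 2), pool (2, 3, 1) — not enough R2
  blocked: W1 wants (3, 1, 0), pool (2, 3, 1) — not enough R1


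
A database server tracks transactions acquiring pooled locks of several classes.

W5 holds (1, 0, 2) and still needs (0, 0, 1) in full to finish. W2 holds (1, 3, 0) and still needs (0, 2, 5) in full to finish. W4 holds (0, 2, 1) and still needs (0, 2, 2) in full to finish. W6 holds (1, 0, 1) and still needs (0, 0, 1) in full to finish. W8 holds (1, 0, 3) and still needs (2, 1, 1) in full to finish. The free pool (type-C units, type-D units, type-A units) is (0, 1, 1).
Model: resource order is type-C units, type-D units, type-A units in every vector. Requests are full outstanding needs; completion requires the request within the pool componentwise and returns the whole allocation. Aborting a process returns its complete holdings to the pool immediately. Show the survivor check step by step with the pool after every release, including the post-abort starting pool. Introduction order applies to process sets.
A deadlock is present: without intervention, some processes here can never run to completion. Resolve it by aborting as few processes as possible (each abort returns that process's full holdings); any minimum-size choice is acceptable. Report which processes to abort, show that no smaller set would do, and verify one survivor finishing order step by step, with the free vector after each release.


Minimum abort set: W2.
Key observation: aborting W2 returns (1, 3, 0), and W4 — hopeless before — runs at step 4 with the returned capacity in the pool.
Minimality: the empty abort set fails — the state is deadlocked as it stands.
One survivor order: W5, W6, W8, W4. Step-by-step check (post-abort pool first):
  pool = (1, 4, 1)
  run W5 (needs (0, 0, 1), free (1, 4, 1)); after release of (1, 0, 2) the pool is (2, 4, 3)
  run W6 (needs (0, 0, 1), free (2, 4, 3)); after release of (1, 0, 1) the pool is (3, 4, 4)
  run W8 (needs (2, 1, 1), free (3, 4, 4)); after release of (1, 0, 3) the pool is (4, 4, 7)
  run W4 (needs (0, 2, 2), free (4, 4, 7)); after release of (0, 2, 1) the pool is (4, 6, 8)


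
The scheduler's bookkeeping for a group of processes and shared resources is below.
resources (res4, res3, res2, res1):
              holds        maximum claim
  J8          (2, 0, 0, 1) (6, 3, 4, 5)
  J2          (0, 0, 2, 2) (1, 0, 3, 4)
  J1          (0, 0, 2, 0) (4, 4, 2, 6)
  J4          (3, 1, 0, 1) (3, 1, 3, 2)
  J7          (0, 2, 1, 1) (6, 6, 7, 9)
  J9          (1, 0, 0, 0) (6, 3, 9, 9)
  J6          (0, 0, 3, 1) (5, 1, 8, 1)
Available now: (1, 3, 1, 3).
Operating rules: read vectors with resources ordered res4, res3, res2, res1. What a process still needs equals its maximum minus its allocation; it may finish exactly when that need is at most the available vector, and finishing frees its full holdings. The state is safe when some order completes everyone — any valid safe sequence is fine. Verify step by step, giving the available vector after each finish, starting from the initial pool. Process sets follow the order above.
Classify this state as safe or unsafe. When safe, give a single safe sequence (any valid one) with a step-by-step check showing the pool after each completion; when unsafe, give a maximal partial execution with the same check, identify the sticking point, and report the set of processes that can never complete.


The state is SAFE; one workable sequence: J2, J4, J1, J8, J6, J7, J9.
Key observation: reading the order forward, J2 is the first process whose need (1, 0, 1, 2) meets the free pool (1, 3, 1, 3) exactly on a resource it requests.
Check, step by step:
  pool = (1, 3, 1, 3)
  J2 needs (1, 0, 1, 2) <= (1, 3, 1, 3) -> finishes; pool += (0, 0, 2, 2) = (1, 3, 3, 5)
  J4 needs (0, 0, 3, 1) <= (1, 3, 3, 5) -> finishes; pool += (3, 1, 0, 1) = (4, 4, 3, 6)
  J1 needs (4, 4, 0, 6) <= (4, 4, 3, 6) -> finishes; pool += (0, 0, 2, 0) = (4, 4, 5, 6)
  J8 needs (4, 3, 4, 4) <= (4, 4, 5, 6) -> finishes; pool += (2, 0, 0, 1) = (6, 4, 5, 7)
  J6 needs (5, 1, 5, 0) <= (6, 4, 5, 7) -> finishes; pool += (0, 0, 3, 1) = (6, 4, 8, 8)
  J7 needs (6, 4, 6, 8) <= (6, 4, 8, 8) -> finishes; pool += (0, 2, 1, 1) = (6, 6, 9, 9)
  J9 needs (5, 3, 9, 9) <= (6, 6, 9, 9) -> finishes; pool += (1, 0, 0, 0) = (7, 6, 9, 9)


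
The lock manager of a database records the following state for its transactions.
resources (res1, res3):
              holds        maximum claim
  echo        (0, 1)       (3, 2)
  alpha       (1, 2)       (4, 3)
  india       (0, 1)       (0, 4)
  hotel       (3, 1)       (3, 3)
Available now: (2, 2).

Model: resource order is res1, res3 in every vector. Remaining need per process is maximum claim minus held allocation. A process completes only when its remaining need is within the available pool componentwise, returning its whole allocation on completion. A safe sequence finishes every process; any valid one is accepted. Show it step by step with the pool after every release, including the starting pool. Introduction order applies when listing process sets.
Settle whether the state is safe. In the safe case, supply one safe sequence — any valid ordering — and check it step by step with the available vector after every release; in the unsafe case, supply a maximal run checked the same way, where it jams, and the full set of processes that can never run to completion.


SAFE — a valid safe sequence is hotel, echo, alpha, india.
Key observation: the order's first zero-slack moment is hotel ((0, 2) needed, (2, 2) free — a requested resource with nothing to spare).
Walking it through:
  pool = (2, 2)
  hotel needs (0, 2) <= (2, 2) -> finishes; pool += (3, 1) = (5, 3)
  echo needs (3, 1) <= (5, 3) -> finishes; pool += (0, 1) = (5, 4)
  alpha needs (3, 1) <= (5, 4) -> finishes; pool += (1, 2) = (6, 6)
  india needs (0, 3) <= (6, 6) -> finishes; pool += (0, 1) = (6, 7)


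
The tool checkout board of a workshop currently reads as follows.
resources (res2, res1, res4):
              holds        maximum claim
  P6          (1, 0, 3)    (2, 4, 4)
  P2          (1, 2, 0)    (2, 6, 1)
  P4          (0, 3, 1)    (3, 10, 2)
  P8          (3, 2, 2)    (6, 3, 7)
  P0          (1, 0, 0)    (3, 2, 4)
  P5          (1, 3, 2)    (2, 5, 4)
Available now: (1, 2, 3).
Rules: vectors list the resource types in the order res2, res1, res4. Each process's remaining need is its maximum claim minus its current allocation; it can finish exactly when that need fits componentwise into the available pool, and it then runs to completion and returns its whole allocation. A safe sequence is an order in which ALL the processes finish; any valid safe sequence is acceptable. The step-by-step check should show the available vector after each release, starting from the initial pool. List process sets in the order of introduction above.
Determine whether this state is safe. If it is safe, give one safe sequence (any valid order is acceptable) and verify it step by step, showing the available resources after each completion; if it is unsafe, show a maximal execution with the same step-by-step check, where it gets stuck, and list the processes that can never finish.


The state is SAFE; one workable sequence: P5, P0, P2, P6, P4, P8.
Key observation: reading the order forward, P5 is the first process whose need (1, 2, 2) meets the free pool (1, 2, 3) exactly on a resource it requests.
Check, step by step:
  pool = (1, 2, 3)
  P5: need (1, 2, 2) fits (1, 2, 3); releases (1, 3, 2), pool now (2, 5, 5)
  P0: need (2, 2, 4) fits (2, 5, 5); releases (1, 0, 0), pool now (3, 5, 5)
  P2: need (1, 4, 1) fits (3, 5, 5); releases (1, 2, 0), pool now (4, 7, 5)
  P6: need (1, 4, 1) fits (4, 7, 5); releases (1, 0, 3), pool now (5, 7, 8)
  P4: need (3, 7, 1) fits (5, 7, 8); releases (0, 3, 1), pool now (5, 10, 9)
  P8: need (3, 1, 5) fits (5, 10, 9); releases (3, 2, 2), pool now (8, 12, 11)


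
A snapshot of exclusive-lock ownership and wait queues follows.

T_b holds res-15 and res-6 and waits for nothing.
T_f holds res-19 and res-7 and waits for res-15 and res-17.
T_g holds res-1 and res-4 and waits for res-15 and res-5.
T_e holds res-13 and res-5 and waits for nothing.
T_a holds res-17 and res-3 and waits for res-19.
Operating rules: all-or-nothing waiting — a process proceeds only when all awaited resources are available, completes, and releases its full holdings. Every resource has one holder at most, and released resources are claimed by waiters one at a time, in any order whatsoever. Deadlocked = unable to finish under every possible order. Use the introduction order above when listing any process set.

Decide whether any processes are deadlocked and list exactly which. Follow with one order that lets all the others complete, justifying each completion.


The deadlocked set is T_f and T_a.
Key observation: the cycle T_f -> T_a -> T_f can never break — each member waits on the next; no other process is dragged down with it.
A valid finishing order for the others: T_b, T_e, T_g.
Walking it through:
  T_b waits on nothing -> runs at once and releases res-15 and res-6
  T_e waits on nothing -> runs at once and releases res-13 and res-5
  T_g waits on res-15 and res-5 — all released -> runs and releases res-1 and res-4


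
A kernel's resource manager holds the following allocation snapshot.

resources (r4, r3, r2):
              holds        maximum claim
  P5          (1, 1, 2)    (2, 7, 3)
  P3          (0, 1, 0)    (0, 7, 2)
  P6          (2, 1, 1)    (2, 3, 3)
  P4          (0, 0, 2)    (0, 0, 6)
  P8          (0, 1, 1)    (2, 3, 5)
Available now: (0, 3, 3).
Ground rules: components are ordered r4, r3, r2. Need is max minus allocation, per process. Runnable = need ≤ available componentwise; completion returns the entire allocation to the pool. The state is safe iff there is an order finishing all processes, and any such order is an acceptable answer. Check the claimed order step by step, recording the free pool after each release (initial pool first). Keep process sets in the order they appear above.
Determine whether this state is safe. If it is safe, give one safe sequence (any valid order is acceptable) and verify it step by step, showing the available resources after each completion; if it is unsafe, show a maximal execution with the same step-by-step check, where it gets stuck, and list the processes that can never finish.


UNSAFE.
Key observation: the wall is r3: completing P6, P4, P8 brings the pool only to (2, 5, 7), and all the rest need more.
The run P6, P4, P8 cannot be extended any further. Verifying each step:
  pool = (0, 3, 3)
  P6: need (0, 2, 2) fits (0, 3, 3); releases (2, 1, 1), pool now (2, 4, 4)
  P4: need (0, 0, 4) fits (2, 4, 4); releases (0, 0, 2), pool now (2, 4, 6)
  P8: need (2, 2, 4) fits (2, 4, 6); releases (0, 1, 1), pool now (2, 5, 7)
  blocked: P5 wants (1, 6, 1), pool (2, 5, 7) — not enough r3
  blocked: P3 wants (0, 6, 2), pool (2, 5, 7) — not enough r3
Permanently blocked: P5 and P3.


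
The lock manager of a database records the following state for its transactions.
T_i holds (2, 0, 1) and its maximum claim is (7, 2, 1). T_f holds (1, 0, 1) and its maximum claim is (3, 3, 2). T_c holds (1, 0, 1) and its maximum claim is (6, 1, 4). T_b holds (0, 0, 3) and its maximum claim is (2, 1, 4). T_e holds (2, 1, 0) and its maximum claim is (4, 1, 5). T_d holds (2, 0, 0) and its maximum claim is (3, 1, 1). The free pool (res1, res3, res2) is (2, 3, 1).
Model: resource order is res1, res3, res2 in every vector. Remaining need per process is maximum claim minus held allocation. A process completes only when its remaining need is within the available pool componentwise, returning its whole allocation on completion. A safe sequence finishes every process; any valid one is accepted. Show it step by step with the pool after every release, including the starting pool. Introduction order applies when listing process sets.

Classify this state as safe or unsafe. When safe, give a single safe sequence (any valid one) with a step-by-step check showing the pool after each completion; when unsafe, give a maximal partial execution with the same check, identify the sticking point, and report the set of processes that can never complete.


SAFE, for example via the order T_d, T_f, T_b, T_c, T_i, T_e.
Key observation: at T_d the run first touches a limit — (1, 1, 1) against (2, 3, 1), exact on a resource it actually requests.
Check, step by step:
  pool = (2, 3, 1)
  T_d: need (1, 1, 1) fits (2, 3, 1); releases (2, 0, 0), pool now (4, 3, 1)
  T_f: need (2, 3, 1) fits (4, 3, 1); releases (1, 0, 1), pool now (5, 3, 2)
  T_b: need (2, 1, 1) fits (5, 3, 2); releases (0, 0, 3), pool now (5, 3, 5)
  T_c: need (5, 1, 3) fits (5, 3, 5); releases (1, 0, 1), pool now (6, 3, 6)
  T_i: need (5, 2, 0) fits (6, 3, 6); releases (2, 0, 1), pool now (8, 3, 7)
  T_e: need (2, 0, 5) fits (8, 3, 7); releases (2, 1, 0), pool now (10, 4, 7)


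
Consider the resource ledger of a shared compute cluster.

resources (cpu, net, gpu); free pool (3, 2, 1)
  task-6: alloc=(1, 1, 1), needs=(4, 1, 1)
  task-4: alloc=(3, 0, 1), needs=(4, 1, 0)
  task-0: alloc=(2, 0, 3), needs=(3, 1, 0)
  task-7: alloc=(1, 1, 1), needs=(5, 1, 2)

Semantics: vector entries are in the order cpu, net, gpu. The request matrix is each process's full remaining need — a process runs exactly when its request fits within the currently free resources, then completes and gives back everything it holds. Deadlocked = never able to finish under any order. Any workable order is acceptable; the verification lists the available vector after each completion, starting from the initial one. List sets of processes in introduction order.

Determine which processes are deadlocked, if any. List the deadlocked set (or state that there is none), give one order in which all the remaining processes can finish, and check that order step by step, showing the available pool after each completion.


No process is deadlocked.
Key observation: no deadlock: task-0 fits now, and the freed resources carry the rest through.
A valid finishing order for the others: task-0, task-7, task-4, task-6. Walking it through:
  pool = (3, 2, 1)
  task-0: need (3, 1, 0) fits (3, 2, 1); releases (2, 0, 3), pool now (5, 2, 4)
  task-7: need (5, 1, 2) fits (5, 2, 4); releases (1, 1, 1), pool now (6, 3, 5)
  task-4: need (4, 1, 0) fits (6, 3, 5); releases (3, 0, 1), pool now (9, 3, 6)
  task-6: need (4, 1, 1) fits (9, 3, 6); releases (1, 1, 1), pool now (10, 4, 7)


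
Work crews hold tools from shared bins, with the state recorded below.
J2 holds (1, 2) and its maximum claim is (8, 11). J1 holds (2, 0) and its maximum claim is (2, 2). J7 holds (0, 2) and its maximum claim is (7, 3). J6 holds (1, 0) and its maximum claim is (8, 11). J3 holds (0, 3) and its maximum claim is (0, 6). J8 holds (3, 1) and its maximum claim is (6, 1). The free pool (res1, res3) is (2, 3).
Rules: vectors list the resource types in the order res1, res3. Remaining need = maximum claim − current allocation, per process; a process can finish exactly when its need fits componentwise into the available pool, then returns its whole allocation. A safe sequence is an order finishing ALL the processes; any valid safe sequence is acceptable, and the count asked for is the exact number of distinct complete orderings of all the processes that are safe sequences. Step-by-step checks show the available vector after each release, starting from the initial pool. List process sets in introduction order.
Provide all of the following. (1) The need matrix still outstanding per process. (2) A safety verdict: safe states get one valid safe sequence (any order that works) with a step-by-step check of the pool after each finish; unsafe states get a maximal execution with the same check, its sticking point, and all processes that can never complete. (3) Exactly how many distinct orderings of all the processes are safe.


(1) Outstanding need per process (order res1, res3):
  J2: (7, 9)
  J1: (0, 2)
  J7: (7, 1)
  J6: (7, 11)
  J3: (0, 3)
  J8: (3, 0)
(2) The state is SAFE; one workable sequence: J1, J3, J8, J7, J2, J6.
Key observation: J3 marks the first exact bind of the order: its need (0, 3) fits the free (4, 3) with zero slack on a requested resource.
Step-by-step check:
  pool = (2, 3)
  J1 needs (0, 2) <= (2, 3) -> finishes; pool += (2, 0) = (4, 3)
  J3 needs (0, 3) <= (4, 3) -> finishes; pool += (0, 3) = (4, 6)
  J8 needs (3, 0) <= (4, 6) -> finishes; pool += (3, 1) = (7, 7)
  J7 needs (7, 1) <= (7, 7) -> finishes; pool += (0, 2) = (7, 9)
  J2 needs (7, 9) <= (7, 9) -> finishes; pool += (1, 2) = (8, 11)
  J6 needs (7, 11) <= (8, 11) -> finishes; pool += (1, 0) = (9, 11)
(3) Precisely 4 of the possible complete orderings are safe sequences.
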